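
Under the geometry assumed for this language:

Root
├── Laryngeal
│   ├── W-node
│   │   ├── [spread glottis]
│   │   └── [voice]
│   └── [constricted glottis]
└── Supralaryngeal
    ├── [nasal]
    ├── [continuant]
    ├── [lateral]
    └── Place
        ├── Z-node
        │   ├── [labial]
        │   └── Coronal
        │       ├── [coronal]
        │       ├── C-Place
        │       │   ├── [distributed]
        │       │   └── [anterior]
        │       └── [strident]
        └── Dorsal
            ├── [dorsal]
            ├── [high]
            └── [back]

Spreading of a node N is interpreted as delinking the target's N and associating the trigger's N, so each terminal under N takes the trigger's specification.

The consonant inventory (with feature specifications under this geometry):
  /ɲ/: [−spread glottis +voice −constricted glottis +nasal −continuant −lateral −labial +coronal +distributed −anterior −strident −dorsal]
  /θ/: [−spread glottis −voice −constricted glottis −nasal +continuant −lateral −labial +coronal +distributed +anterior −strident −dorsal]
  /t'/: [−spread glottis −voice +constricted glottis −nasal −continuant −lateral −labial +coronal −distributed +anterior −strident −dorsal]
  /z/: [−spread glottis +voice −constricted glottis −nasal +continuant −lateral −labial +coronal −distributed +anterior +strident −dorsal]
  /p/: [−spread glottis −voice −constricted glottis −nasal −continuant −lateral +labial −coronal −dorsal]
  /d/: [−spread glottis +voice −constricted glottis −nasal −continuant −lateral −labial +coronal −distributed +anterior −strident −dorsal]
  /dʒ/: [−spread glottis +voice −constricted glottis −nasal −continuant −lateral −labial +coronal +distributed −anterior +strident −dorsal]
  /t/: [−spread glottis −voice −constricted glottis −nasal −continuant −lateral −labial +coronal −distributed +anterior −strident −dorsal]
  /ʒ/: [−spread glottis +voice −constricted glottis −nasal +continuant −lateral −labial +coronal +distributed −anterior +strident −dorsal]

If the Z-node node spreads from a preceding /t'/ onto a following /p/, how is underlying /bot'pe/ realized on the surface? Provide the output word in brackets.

Z-node immediately or transitively dominates [labial], [coronal], [distributed], [anterior], [strident].
Spreading Z-node from /t'/ onto /p/ replaces those values with /t'/'s: [−labial], [+coronal], [−distributed], [+anterior], [−strident]. Features outside Z-node ([spread glottis], [voice], [constricted glottis], …) stay as in /p/.
This feature bundle is that of [t], so /bot'pe/ surfaces as [bot'te].

[bot'te]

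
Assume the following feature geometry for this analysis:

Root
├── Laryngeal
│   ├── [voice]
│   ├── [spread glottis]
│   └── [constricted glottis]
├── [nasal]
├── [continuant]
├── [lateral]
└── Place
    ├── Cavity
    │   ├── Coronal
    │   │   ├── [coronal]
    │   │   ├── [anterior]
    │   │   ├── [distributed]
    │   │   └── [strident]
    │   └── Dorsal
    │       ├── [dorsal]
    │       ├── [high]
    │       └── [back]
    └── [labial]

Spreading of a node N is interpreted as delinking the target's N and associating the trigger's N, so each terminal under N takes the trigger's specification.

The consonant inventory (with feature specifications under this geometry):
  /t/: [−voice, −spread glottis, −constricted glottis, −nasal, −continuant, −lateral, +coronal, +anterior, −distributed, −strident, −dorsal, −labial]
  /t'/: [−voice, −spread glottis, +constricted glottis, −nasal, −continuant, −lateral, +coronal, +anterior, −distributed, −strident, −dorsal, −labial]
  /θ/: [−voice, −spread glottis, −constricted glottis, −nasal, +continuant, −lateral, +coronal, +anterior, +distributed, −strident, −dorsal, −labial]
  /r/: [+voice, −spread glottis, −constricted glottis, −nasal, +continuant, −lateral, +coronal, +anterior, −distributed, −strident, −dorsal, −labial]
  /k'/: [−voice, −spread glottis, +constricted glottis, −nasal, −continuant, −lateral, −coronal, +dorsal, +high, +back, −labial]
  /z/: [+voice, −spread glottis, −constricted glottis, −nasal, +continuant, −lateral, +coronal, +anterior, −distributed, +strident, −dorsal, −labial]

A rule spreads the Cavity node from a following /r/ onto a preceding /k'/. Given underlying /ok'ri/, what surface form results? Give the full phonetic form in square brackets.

[ot'ri]

The Cavity node dominates the terminals [coronal], [anterior], [distributed], [strident], [dorsal], [high], [back].
After delinking /k'/'s Cavity and linking /r/'s, the affected terminals become [+coronal], [+anterior], [−distributed], [−strident], [−dorsal]; [voice], [spread glottis], [constricted glottis], … (outside Cavity) are retained from /k'/.
The resulting bundle matches /t'/ in the inventory; substituting it for /k'/ gives [ot'ri].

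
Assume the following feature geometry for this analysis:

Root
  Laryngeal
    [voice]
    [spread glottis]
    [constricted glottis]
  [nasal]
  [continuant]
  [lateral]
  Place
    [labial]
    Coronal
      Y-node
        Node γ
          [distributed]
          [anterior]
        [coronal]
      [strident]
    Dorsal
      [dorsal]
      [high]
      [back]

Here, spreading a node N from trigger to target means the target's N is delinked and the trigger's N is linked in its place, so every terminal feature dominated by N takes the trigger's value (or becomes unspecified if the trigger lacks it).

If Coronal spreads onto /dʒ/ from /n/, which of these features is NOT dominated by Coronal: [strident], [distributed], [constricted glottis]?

[constricted glottis]

The terminals dominated by Coronal are [distributed], [anterior], [coronal], [strident].
Spreading Coronal replaces [distributed], [strident] with the trigger's values, since each sits inside the Coronal constituent.
[constricted glottis] attaches under Laryngeal, not under Coronal, so /dʒ/ retains its own value for [constricted glottis].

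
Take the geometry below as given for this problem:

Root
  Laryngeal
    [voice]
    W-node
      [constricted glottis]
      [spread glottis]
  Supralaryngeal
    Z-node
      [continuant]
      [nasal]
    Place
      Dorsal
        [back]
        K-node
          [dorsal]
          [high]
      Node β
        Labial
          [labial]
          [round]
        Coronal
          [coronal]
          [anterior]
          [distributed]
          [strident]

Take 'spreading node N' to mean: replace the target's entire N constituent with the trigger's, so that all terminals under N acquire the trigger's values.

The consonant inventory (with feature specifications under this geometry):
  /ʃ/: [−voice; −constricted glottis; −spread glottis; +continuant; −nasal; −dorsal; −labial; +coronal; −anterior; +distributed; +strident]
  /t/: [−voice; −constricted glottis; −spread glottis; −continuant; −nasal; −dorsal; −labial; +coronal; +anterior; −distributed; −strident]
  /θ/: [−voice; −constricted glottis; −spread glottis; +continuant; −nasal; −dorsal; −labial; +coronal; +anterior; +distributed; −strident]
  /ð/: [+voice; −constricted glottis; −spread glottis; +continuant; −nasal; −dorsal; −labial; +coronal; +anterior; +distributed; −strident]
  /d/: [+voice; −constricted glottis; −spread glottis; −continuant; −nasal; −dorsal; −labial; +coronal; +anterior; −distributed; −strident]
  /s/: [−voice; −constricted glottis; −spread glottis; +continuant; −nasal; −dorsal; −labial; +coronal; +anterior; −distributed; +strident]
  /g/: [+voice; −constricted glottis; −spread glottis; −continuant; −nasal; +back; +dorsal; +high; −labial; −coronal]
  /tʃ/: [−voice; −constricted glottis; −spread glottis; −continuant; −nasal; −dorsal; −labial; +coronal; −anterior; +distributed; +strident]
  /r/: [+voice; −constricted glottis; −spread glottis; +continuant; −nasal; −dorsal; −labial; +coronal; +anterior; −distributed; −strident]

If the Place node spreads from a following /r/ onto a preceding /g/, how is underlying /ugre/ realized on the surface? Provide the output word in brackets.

Terminals under Place in this geometry: [back], [dorsal], [high], [labial], [round], [coronal], [anterior], [distributed], [strident].
After delinking /g/'s Place and linking /r/'s, the affected terminals become [−dorsal], [−labial], [+coronal], [+anterior], [−distributed], [−strident]; [voice], [constricted glottis], [spread glottis], … (outside Place) are retained from /g/.
Among the inventory, only /d/ has exactly this specification, giving the surface form [udre].

[udre]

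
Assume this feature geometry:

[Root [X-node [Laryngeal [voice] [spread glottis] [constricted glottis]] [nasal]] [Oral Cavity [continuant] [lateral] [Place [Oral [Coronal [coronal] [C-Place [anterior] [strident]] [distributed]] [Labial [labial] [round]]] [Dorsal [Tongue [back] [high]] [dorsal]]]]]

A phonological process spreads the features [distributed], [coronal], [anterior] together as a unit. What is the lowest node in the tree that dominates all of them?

[distributed]: Root > Oral Cavity > Place > Oral > Coronal > [distributed].
[coronal]: Root > Oral Cavity > Place > Oral > Coronal > [coronal].
[anterior]: Root > Oral Cavity > Place > Oral > Coronal > C-Place > [anterior].
Coronal is the lowest common ancestor — every listed feature sits under it, and no single subconstituent of Coronal covers them all.

Coronal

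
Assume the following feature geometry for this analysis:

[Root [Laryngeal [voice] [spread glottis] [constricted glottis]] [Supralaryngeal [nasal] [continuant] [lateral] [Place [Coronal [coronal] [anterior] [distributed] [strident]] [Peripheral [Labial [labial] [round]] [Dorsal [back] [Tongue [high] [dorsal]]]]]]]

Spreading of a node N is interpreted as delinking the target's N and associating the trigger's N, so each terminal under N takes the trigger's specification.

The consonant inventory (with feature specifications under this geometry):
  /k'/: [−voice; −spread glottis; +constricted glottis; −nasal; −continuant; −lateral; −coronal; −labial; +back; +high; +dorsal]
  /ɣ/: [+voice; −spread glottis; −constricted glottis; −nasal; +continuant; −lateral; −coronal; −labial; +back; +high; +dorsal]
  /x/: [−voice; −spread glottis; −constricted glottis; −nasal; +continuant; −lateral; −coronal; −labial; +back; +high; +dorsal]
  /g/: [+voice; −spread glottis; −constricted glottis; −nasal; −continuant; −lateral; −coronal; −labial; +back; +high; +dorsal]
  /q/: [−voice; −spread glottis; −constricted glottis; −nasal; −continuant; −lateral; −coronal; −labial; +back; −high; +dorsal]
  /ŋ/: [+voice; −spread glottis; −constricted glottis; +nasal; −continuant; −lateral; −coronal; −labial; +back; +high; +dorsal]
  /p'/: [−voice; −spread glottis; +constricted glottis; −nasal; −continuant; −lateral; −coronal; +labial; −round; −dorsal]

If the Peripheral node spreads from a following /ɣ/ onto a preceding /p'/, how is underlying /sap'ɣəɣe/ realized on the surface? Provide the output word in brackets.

[sak'ɣəɣe]

Terminals under Peripheral in this geometry: [labial], [round], [back], [high], [dorsal].
Spreading Peripheral from /ɣ/ onto /p'/ replaces those values with /ɣ/'s: [−labial], [+back], [+high], [+dorsal]. Features outside Peripheral ([voice], [spread glottis], [constricted glottis], …) stay as in /p'/.
This feature bundle is that of [k'], so /sap'ɣəɣe/ surfaces as [sak'ɣəɣe].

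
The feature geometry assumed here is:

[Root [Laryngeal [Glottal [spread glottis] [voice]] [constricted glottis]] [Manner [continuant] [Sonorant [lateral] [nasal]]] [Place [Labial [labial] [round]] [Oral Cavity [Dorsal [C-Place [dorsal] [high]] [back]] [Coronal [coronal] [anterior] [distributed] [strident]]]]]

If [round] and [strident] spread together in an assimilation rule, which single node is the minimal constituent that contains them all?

Place

[round]: Root → Place → Labial → [round].
[strident]: Root → Place → Oral Cavity → Coronal → [strident].
These paths first converge at Place; no daughter of Place dominates all 2 features, so Place is the minimal constituent.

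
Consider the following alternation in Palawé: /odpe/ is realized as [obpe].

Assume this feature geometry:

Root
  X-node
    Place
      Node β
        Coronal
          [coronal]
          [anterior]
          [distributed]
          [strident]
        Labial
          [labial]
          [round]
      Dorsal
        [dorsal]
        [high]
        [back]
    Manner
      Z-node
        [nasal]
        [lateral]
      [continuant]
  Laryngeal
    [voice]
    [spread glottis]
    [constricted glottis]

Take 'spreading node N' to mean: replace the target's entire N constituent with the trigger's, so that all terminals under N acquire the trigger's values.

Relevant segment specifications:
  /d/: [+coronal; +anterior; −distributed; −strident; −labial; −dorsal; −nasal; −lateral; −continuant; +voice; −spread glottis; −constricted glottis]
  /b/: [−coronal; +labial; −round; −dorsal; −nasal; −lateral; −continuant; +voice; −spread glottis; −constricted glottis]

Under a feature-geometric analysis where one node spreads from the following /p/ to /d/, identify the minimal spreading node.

Node β

Feature comparison: [labial], [round], [coronal], [anterior], [distributed], [strident] differ between /d/ and [b]; the remaining terminals match.
Tracing each changed feature up the tree, the paths first meet at Node β; any lower node misses at least one of them.
If Node β spreads, every terminal under it takes /p/'s value, producing [b] as observed.
[voice] stays as in /d/ although /p/ differs there, so no node dominating it spread; among the remaining candidates Node β is the lowest that derives the output.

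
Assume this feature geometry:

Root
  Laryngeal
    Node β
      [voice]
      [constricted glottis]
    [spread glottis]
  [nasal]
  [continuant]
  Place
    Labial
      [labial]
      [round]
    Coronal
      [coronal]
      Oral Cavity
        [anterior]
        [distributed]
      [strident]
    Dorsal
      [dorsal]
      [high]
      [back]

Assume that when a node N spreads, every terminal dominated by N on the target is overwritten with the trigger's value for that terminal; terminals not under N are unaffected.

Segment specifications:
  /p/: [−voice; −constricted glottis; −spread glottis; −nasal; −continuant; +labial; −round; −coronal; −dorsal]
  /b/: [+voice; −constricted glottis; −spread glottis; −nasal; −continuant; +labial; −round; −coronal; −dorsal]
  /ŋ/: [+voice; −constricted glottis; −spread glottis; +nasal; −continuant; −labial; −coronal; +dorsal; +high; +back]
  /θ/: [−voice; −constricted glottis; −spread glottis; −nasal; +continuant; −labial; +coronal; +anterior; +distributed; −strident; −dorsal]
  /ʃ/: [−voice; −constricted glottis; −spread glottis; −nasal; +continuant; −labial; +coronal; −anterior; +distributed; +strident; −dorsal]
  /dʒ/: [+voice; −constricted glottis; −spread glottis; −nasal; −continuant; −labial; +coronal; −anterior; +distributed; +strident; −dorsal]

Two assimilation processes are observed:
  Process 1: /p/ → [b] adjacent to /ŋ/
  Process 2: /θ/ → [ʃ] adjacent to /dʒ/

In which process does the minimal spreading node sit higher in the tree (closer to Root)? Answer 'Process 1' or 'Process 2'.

Process 2

Process 1: the feature that changes is [voice]; the minimal node is [voice] (depth 3).
In Process 2, [anterior], [strident] change, so the minimal spreading node is Coronal at depth 2.
Coronal (depth 2) sits above [voice] (depth 3), making Process 2 the one with the higher spreading node.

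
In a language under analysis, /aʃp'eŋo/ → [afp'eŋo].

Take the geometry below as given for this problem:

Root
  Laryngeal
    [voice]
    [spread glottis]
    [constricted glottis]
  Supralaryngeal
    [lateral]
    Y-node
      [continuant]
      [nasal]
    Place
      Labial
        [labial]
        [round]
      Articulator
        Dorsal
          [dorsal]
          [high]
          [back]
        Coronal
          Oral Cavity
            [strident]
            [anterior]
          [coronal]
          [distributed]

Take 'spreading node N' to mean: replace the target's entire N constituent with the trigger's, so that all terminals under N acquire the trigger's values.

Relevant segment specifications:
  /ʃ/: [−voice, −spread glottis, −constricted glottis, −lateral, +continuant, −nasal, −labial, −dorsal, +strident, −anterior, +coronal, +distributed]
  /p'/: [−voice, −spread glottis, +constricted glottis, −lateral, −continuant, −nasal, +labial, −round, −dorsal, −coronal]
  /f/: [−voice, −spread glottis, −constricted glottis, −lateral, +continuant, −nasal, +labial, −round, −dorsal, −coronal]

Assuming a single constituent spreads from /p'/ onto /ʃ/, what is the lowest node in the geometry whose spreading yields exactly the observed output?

Place

/ʃ/ and [f] differ in [labial], [round], [coronal], [anterior], [distributed], [strident]; every other specified feature is identical.
Tracing each changed feature up the tree, the paths first meet at Place; any lower node misses at least one of them.
Spreading Place from /p'/ overwrites each of those terminals with /p'/'s values, yielding exactly [f].
[continuant] — on which /p'/ differs from /ʃ/ — is unchanged, so neither Supralaryngeal nor anything higher can have spread; the constituent is no larger than Place.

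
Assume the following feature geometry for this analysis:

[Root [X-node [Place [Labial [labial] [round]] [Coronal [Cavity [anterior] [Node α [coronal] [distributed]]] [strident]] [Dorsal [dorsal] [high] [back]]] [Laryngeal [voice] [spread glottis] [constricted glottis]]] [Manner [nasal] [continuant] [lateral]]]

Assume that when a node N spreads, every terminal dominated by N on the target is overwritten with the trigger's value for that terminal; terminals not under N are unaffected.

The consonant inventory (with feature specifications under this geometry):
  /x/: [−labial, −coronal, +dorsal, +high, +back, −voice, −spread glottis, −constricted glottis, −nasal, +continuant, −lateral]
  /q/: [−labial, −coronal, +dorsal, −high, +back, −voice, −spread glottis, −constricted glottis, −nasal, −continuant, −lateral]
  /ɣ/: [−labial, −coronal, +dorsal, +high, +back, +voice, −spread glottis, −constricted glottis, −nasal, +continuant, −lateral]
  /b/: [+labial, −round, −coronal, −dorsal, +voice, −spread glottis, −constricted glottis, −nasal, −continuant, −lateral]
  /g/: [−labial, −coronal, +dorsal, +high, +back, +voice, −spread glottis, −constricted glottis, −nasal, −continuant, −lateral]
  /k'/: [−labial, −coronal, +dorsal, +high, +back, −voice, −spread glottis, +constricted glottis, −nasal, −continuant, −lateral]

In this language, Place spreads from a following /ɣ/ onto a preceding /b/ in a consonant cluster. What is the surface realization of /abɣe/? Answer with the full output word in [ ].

The Place node dominates the terminals [labial], [round], [anterior], [coronal], [distributed], [strident], [dorsal], [high], [back].
Spreading Place from /ɣ/ onto /b/ replaces those values with /ɣ/'s: [−labial], [−coronal], [+dorsal], [+high], [+back]. Features outside Place ([voice], [spread glottis], [constricted glottis], …) stay as in /b/.
The resulting bundle matches /g/ in the inventory; substituting it for /b/ gives [agɣe].

[agɣe]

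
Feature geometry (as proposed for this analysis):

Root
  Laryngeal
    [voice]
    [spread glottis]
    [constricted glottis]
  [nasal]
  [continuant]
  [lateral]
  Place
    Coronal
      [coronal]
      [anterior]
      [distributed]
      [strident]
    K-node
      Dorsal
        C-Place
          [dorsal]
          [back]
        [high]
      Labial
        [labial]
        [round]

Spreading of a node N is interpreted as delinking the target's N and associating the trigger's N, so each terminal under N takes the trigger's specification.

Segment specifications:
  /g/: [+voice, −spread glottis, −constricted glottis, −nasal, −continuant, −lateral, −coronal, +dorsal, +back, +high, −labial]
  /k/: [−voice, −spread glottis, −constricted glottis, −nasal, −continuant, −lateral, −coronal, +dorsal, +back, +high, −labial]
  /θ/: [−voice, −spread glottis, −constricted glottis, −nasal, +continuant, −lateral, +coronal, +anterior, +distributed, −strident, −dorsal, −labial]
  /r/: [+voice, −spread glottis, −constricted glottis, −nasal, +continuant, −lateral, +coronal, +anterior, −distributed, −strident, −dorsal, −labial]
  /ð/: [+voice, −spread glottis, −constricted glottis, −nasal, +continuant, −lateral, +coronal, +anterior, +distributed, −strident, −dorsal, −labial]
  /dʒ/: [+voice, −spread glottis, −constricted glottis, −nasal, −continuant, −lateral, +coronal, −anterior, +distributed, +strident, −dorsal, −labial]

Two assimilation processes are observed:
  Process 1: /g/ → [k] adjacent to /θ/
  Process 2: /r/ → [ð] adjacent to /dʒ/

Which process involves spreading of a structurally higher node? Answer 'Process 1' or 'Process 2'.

Process 1: the feature that changes is [voice]; the minimal node is [voice] (depth 2).
Process 2: the feature that changes is [distributed]; the minimal node is [distributed] (depth 3).
Depth 2 < depth 3; Process 1 involves the structurally higher constituent [voice].

Process 1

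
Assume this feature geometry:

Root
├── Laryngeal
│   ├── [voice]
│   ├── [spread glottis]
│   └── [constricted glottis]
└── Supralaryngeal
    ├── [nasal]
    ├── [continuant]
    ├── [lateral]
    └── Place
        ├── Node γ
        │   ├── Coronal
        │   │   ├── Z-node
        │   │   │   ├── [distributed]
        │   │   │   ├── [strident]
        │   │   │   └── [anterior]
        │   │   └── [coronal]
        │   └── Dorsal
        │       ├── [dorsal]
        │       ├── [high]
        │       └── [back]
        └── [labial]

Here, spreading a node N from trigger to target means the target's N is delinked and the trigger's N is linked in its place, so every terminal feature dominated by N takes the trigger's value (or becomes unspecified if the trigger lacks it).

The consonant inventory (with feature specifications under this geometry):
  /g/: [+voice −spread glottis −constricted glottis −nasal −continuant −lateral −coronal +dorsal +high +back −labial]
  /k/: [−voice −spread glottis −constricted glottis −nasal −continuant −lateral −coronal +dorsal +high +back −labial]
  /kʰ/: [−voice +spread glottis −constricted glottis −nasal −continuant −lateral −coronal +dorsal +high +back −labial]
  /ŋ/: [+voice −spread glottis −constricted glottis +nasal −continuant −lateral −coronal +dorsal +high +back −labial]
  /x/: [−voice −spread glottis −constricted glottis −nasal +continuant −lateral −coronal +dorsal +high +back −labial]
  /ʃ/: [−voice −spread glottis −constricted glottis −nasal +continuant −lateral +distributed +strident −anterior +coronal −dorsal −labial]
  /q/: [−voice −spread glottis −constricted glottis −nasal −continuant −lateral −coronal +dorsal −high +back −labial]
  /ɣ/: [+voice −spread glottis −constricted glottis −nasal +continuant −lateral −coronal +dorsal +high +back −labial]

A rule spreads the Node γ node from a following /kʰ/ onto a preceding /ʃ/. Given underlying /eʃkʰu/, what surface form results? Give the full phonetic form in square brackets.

Node γ immediately or transitively dominates [distributed], [strident], [anterior], [coronal], [dorsal], [high], [back].
After delinking /ʃ/'s Node γ and linking /kʰ/'s, the affected terminals become [−coronal], [+dorsal], [+high], [+back]; [voice], [spread glottis], [constricted glottis], … (outside Node γ) are retained from /ʃ/.
The resulting bundle matches /x/ in the inventory; substituting it for /ʃ/ gives [exkʰu].

[exkʰu]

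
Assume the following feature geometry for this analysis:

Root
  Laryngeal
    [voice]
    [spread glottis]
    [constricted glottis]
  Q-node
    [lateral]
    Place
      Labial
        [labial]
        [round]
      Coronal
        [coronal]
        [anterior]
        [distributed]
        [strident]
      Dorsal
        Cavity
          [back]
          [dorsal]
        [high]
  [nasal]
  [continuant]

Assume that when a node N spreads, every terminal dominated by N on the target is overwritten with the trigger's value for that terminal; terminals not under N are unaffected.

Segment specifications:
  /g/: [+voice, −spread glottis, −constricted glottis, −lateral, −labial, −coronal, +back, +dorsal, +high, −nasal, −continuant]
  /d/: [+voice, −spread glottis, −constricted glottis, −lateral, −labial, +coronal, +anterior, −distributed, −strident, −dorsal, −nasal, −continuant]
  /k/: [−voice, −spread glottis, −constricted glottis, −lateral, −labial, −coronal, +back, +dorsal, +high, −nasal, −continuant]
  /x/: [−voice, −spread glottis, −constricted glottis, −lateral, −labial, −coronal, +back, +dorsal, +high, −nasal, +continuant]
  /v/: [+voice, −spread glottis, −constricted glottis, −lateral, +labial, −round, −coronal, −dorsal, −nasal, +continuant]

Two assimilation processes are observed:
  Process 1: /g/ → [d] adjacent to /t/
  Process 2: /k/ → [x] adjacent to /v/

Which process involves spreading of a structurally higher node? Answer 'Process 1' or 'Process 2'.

Process 2

Process 1: the features that change are [coronal], [anterior], [distributed], [strident], [dorsal], [high], [back]; the minimal node is Place (depth 2).
In Process 2, [continuant] changes, so the minimal spreading node is [continuant] at depth 1.
[continuant] is closer to Root than Place, so Process 2 spreads the higher node.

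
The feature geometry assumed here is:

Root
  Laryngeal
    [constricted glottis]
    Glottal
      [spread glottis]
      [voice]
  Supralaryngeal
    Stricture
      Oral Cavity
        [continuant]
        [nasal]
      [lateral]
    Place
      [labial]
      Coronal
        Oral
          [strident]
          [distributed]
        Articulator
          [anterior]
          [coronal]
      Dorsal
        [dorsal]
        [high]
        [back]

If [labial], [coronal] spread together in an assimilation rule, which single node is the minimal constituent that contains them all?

[labial]: Root → Supralaryngeal → Place → [labial].
[coronal]: Root → Supralaryngeal → Place → Coronal → Articulator → [coronal].
These paths first converge at Place; no daughter of Place dominates all 2 features, so Place is the minimal constituent.

Place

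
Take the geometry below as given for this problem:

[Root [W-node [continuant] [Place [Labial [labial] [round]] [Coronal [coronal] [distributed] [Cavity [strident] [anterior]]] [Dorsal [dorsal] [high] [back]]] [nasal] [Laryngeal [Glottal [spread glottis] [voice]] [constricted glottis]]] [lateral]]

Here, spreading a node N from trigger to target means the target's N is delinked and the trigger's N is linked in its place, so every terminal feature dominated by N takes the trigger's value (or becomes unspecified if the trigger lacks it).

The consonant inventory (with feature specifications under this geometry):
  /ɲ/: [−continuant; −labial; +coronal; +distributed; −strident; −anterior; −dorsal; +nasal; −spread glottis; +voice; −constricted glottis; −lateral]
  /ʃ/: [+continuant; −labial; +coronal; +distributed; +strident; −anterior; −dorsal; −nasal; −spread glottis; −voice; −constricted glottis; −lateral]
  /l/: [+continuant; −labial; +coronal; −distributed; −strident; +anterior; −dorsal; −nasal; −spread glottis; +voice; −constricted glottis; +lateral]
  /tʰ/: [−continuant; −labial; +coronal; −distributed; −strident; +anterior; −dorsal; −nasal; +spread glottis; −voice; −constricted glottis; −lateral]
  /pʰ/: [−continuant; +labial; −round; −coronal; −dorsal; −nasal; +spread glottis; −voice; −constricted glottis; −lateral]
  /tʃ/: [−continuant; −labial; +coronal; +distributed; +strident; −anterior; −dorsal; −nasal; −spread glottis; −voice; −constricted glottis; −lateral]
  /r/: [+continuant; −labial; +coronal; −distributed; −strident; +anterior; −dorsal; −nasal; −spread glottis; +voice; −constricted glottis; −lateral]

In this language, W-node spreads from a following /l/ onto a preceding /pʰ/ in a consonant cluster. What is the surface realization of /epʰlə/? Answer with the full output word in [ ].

The W-node node dominates the terminals [continuant], [labial], [round], [coronal], [distributed], [strident], [anterior], [dorsal], [high], [back], [nasal], [spread glottis], [voice], [constricted glottis].
The target acquires /l/'s values for everything under W-node — [+continuant], [−labial], [+coronal], [−distributed], [−strident], [+anterior], [−dorsal], [−nasal], [−spread glottis], [+voice], [−constricted glottis] — while keeping its own [lateral].
Among the inventory, only /r/ has exactly this specification, giving the surface form [erlə].

[erlə]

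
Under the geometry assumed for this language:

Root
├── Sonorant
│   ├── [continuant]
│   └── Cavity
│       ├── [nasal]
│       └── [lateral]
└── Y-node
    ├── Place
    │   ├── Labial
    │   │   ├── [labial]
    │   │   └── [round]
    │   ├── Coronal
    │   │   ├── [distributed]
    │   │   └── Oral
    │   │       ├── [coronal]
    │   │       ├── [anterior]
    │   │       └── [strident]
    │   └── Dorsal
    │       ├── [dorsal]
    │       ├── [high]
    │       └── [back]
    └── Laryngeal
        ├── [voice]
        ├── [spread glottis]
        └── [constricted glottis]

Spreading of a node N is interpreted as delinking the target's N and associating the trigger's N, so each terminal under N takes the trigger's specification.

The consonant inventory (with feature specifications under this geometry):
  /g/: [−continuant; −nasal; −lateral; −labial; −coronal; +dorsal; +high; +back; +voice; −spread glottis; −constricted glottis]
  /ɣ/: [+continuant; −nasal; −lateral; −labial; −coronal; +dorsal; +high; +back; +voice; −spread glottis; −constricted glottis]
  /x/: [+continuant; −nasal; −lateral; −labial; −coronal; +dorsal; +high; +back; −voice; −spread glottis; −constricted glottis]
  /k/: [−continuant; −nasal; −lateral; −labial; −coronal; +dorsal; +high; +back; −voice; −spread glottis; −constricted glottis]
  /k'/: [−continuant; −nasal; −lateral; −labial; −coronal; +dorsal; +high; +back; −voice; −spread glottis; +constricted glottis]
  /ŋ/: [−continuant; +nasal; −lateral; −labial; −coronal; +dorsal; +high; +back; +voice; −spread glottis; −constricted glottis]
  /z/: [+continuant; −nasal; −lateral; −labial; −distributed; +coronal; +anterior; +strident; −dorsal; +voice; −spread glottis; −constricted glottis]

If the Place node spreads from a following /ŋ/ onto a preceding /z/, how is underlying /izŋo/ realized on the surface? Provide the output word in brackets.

Terminals under Place in this geometry: [labial], [round], [distributed], [coronal], [anterior], [strident], [dorsal], [high], [back].
After delinking /z/'s Place and linking /ŋ/'s, the affected terminals become [−labial], [−coronal], [+dorsal], [+high], [+back]; [continuant], [nasal], [lateral], … (outside Place) are retained from /z/.
The resulting bundle matches /ɣ/ in the inventory; substituting it for /z/ gives [iɣŋo].

[iɣŋo]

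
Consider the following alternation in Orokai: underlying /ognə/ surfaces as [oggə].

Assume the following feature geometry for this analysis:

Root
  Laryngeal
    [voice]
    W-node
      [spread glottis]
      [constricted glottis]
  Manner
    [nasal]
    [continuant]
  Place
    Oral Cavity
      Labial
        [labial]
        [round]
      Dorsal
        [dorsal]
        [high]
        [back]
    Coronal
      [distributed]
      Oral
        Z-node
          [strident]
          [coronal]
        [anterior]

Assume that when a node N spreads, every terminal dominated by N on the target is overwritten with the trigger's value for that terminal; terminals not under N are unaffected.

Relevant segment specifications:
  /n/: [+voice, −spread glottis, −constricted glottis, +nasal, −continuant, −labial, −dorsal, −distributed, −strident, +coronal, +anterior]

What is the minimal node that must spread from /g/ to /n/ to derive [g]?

Feature comparison: [nasal], [coronal], [anterior], [distributed], [strident], [dorsal], [high], [back] differ between /n/ and [g]; the remaining terminals match.
In this geometry the lowest node dominating all of them is Root: every daughter of Root dominates only a proper subset, so no lower node suffices.
Spreading Root from /g/ overwrites each of those terminals with /g/'s values, yielding exactly [g].

Root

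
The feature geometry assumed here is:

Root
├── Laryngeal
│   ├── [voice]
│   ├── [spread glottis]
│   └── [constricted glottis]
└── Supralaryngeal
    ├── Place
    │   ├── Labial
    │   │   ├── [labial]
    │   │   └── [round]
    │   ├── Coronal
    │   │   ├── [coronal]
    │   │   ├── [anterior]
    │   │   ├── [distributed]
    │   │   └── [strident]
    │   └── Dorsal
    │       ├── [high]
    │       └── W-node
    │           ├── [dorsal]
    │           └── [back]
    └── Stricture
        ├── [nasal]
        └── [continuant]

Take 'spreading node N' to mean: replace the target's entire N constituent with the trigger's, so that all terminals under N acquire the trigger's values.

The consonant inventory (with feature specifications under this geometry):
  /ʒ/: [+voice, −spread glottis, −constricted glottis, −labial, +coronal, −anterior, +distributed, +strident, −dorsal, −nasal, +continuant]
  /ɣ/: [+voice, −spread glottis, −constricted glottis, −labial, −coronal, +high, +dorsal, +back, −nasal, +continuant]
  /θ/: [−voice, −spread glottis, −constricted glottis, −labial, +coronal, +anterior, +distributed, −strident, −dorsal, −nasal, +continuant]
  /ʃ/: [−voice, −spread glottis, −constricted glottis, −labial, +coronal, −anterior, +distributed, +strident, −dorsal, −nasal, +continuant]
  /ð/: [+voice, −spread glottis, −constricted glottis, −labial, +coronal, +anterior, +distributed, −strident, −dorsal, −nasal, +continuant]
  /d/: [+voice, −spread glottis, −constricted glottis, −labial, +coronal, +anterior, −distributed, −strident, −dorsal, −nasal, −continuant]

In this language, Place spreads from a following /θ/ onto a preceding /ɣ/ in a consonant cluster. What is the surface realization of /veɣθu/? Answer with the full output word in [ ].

Place immediately or transitively dominates [labial], [round], [coronal], [anterior], [distributed], [strident], [high], [dorsal], [back].
Spreading Place from /θ/ onto /ɣ/ replaces those values with /θ/'s: [−labial], [+coronal], [+anterior], [+distributed], [−strident], [−dorsal]. Features outside Place ([voice], [spread glottis], [constricted glottis], …) stay as in /ɣ/.
Among the inventory, only /ð/ has exactly this specification, giving the surface form [veðθu].

[veðθu]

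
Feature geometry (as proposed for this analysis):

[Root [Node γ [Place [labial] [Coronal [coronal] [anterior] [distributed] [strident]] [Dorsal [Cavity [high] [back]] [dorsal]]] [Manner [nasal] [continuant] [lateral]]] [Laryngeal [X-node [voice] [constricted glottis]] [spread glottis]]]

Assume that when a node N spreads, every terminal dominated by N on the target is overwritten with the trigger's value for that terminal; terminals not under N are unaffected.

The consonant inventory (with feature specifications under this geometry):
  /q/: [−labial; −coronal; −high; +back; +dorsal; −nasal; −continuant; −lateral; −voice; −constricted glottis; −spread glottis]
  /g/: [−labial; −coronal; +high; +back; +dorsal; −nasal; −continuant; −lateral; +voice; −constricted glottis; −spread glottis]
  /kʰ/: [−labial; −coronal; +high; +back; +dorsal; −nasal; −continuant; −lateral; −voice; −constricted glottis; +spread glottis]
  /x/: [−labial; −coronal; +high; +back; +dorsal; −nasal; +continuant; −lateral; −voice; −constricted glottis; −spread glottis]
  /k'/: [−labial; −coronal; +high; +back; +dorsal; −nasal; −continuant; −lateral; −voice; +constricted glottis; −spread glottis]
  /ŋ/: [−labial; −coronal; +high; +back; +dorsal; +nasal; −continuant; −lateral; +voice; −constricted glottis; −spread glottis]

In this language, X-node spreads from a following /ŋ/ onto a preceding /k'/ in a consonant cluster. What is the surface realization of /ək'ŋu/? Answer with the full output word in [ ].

[əgŋu]

The X-node node dominates the terminals [voice], [constricted glottis].
After delinking /k'/'s X-node and linking /ŋ/'s, the affected terminals become [+voice], [−constricted glottis]; [labial], [coronal], [high], … (outside X-node) are retained from /k'/.
Among the inventory, only /g/ has exactly this specification, giving the surface form [əgŋu].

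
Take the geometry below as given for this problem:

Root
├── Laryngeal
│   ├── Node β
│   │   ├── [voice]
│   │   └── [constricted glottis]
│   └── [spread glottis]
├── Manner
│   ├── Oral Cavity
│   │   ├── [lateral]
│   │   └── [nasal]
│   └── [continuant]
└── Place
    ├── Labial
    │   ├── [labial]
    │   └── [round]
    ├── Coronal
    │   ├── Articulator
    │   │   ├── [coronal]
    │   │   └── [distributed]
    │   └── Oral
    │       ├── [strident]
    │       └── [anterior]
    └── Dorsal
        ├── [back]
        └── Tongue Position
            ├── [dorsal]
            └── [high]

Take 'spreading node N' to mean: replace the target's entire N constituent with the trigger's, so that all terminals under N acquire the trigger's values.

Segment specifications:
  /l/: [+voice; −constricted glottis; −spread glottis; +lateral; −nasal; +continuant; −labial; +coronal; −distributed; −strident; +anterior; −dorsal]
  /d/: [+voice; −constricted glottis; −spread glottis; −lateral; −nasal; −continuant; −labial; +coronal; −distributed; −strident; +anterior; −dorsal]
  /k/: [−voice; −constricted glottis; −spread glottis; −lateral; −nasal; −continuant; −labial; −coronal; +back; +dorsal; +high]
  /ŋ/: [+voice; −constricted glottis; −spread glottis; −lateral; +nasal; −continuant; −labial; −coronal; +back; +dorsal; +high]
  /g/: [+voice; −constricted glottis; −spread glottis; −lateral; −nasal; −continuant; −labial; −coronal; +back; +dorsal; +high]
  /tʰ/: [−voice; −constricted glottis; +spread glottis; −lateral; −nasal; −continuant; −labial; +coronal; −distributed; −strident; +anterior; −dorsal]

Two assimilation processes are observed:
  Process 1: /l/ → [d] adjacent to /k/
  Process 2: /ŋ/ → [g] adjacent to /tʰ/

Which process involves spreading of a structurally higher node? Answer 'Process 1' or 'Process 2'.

Process 1

In Process 1, [continuant], [lateral] change, so the minimal spreading node is Manner at depth 1.
In Process 2, [nasal] changes, so the minimal spreading node is [nasal] at depth 3.
Manner is closer to Root than [nasal], so Process 1 spreads the higher node.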